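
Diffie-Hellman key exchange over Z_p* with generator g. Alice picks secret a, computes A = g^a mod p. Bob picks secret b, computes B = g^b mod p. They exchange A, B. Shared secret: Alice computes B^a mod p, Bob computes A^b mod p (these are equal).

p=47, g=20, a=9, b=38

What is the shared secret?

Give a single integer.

Answer: 14

Derivation:
A = 20^9 mod 47  (bits of 9 = 1001)
  bit 0 = 1: r = r^2 * 20 mod 47 = 1^2 * 20 = 1*20 = 20
  bit 1 = 0: r = r^2 mod 47 = 20^2 = 24
  bit 2 = 0: r = r^2 mod 47 = 24^2 = 12
  bit 3 = 1: r = r^2 * 20 mod 47 = 12^2 * 20 = 3*20 = 13
  -> A = 13
B = 20^38 mod 47  (bits of 38 = 100110)
  bit 0 = 1: r = r^2 * 20 mod 47 = 1^2 * 20 = 1*20 = 20
  bit 1 = 0: r = r^2 mod 47 = 20^2 = 24
  bit 2 = 0: r = r^2 mod 47 = 24^2 = 12
  bit 3 = 1: r = r^2 * 20 mod 47 = 12^2 * 20 = 3*20 = 13
  bit 4 = 1: r = r^2 * 20 mod 47 = 13^2 * 20 = 28*20 = 43
  bit 5 = 0: r = r^2 mod 47 = 43^2 = 16
  -> B = 16
s = B^a = 16^9 mod 47  (bits of 9 = 1001)
  bit 0 = 1: r = r^2 * 16 mod 47 = 1^2 * 16 = 1*16 = 16
  bit 1 = 0: r = r^2 mod 47 = 16^2 = 21
  bit 2 = 0: r = r^2 mod 47 = 21^2 = 18
  bit 3 = 1: r = r^2 * 16 mod 47 = 18^2 * 16 = 42*16 = 14
  -> s = B^a = 14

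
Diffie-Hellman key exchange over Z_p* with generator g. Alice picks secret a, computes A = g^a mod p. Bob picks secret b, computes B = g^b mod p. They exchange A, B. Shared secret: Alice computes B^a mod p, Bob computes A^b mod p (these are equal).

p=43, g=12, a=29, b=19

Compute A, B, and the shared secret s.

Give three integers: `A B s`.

A = 12^29 mod 43  (bits of 29 = 11101)
  bit 0 = 1: r = r^2 * 12 mod 43 = 1^2 * 12 = 1*12 = 12
  bit 1 = 1: r = r^2 * 12 mod 43 = 12^2 * 12 = 15*12 = 8
  bit 2 = 1: r = r^2 * 12 mod 43 = 8^2 * 12 = 21*12 = 37
  bit 3 = 0: r = r^2 mod 43 = 37^2 = 36
  bit 4 = 1: r = r^2 * 12 mod 43 = 36^2 * 12 = 6*12 = 29
  -> A = 29
B = 12^19 mod 43  (bits of 19 = 10011)
  bit 0 = 1: r = r^2 * 12 mod 43 = 1^2 * 12 = 1*12 = 12
  bit 1 = 0: r = r^2 mod 43 = 12^2 = 15
  bit 2 = 0: r = r^2 mod 43 = 15^2 = 10
  bit 3 = 1: r = r^2 * 12 mod 43 = 10^2 * 12 = 14*12 = 39
  bit 4 = 1: r = r^2 * 12 mod 43 = 39^2 * 12 = 16*12 = 20
  -> B = 20
s = B^a = 20^29 mod 43  (bits of 29 = 11101)
  bit 0 = 1: r = r^2 * 20 mod 43 = 1^2 * 20 = 1*20 = 20
  bit 1 = 1: r = r^2 * 20 mod 43 = 20^2 * 20 = 13*20 = 2
  bit 2 = 1: r = r^2 * 20 mod 43 = 2^2 * 20 = 4*20 = 37
  bit 3 = 0: r = r^2 mod 43 = 37^2 = 36
  bit 4 = 1: r = r^2 * 20 mod 43 = 36^2 * 20 = 6*20 = 34
  -> s = B^a = 34

Answer: 29 20 34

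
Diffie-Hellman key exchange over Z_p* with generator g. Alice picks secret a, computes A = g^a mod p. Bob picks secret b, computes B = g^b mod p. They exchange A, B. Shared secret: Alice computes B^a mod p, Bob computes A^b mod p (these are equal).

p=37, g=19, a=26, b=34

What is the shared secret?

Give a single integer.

A = 19^26 mod 37  (bits of 26 = 11010)
  bit 0 = 1: r = r^2 * 19 mod 37 = 1^2 * 19 = 1*19 = 19
  bit 1 = 1: r = r^2 * 19 mod 37 = 19^2 * 19 = 28*19 = 14
  bit 2 = 0: r = r^2 mod 37 = 14^2 = 11
  bit 3 = 1: r = r^2 * 19 mod 37 = 11^2 * 19 = 10*19 = 5
  bit 4 = 0: r = r^2 mod 37 = 5^2 = 25
  -> A = 25
B = 19^34 mod 37  (bits of 34 = 100010)
  bit 0 = 1: r = r^2 * 19 mod 37 = 1^2 * 19 = 1*19 = 19
  bit 1 = 0: r = r^2 mod 37 = 19^2 = 28
  bit 2 = 0: r = r^2 mod 37 = 28^2 = 7
  bit 3 = 0: r = r^2 mod 37 = 7^2 = 12
  bit 4 = 1: r = r^2 * 19 mod 37 = 12^2 * 19 = 33*19 = 35
  bit 5 = 0: r = r^2 mod 37 = 35^2 = 4
  -> B = 4
s = B^a = 4^26 mod 37  (bits of 26 = 11010)
  bit 0 = 1: r = r^2 * 4 mod 37 = 1^2 * 4 = 1*4 = 4
  bit 1 = 1: r = r^2 * 4 mod 37 = 4^2 * 4 = 16*4 = 27
  bit 2 = 0: r = r^2 mod 37 = 27^2 = 26
  bit 3 = 1: r = r^2 * 4 mod 37 = 26^2 * 4 = 10*4 = 3
  bit 4 = 0: r = r^2 mod 37 = 3^2 = 9
  -> s = B^a = 9

Answer: 9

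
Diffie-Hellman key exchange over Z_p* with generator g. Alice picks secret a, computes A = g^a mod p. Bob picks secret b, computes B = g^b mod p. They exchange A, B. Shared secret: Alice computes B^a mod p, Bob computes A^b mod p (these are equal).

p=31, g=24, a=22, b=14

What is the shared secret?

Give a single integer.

A = 24^22 mod 31  (bits of 22 = 10110)
  bit 0 = 1: r = r^2 * 24 mod 31 = 1^2 * 24 = 1*24 = 24
  bit 1 = 0: r = r^2 mod 31 = 24^2 = 18
  bit 2 = 1: r = r^2 * 24 mod 31 = 18^2 * 24 = 14*24 = 26
  bit 3 = 1: r = r^2 * 24 mod 31 = 26^2 * 24 = 25*24 = 11
  bit 4 = 0: r = r^2 mod 31 = 11^2 = 28
  -> A = 28
B = 24^14 mod 31  (bits of 14 = 1110)
  bit 0 = 1: r = r^2 * 24 mod 31 = 1^2 * 24 = 1*24 = 24
  bit 1 = 1: r = r^2 * 24 mod 31 = 24^2 * 24 = 18*24 = 29
  bit 2 = 1: r = r^2 * 24 mod 31 = 29^2 * 24 = 4*24 = 3
  bit 3 = 0: r = r^2 mod 31 = 3^2 = 9
  -> B = 9
s = B^a = 9^22 mod 31  (bits of 22 = 10110)
  bit 0 = 1: r = r^2 * 9 mod 31 = 1^2 * 9 = 1*9 = 9
  bit 1 = 0: r = r^2 mod 31 = 9^2 = 19
  bit 2 = 1: r = r^2 * 9 mod 31 = 19^2 * 9 = 20*9 = 25
  bit 3 = 1: r = r^2 * 9 mod 31 = 25^2 * 9 = 5*9 = 14
  bit 4 = 0: r = r^2 mod 31 = 14^2 = 10
  -> s = B^a = 10

Answer: 10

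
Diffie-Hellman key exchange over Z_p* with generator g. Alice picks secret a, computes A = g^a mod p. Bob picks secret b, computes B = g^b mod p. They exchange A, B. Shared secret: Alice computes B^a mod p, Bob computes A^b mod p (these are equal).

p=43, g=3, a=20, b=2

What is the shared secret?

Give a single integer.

Answer: 24

Derivation:
A = 3^20 mod 43  (bits of 20 = 10100)
  bit 0 = 1: r = r^2 * 3 mod 43 = 1^2 * 3 = 1*3 = 3
  bit 1 = 0: r = r^2 mod 43 = 3^2 = 9
  bit 2 = 1: r = r^2 * 3 mod 43 = 9^2 * 3 = 38*3 = 28
  bit 3 = 0: r = r^2 mod 43 = 28^2 = 10
  bit 4 = 0: r = r^2 mod 43 = 10^2 = 14
  -> A = 14
B = 3^2 mod 43  (bits of 2 = 10)
  bit 0 = 1: r = r^2 * 3 mod 43 = 1^2 * 3 = 1*3 = 3
  bit 1 = 0: r = r^2 mod 43 = 3^2 = 9
  -> B = 9
s = B^a = 9^20 mod 43  (bits of 20 = 10100)
  bit 0 = 1: r = r^2 * 9 mod 43 = 1^2 * 9 = 1*9 = 9
  bit 1 = 0: r = r^2 mod 43 = 9^2 = 38
  bit 2 = 1: r = r^2 * 9 mod 43 = 38^2 * 9 = 25*9 = 10
  bit 3 = 0: r = r^2 mod 43 = 10^2 = 14
  bit 4 = 0: r = r^2 mod 43 = 14^2 = 24
  -> s = B^a = 24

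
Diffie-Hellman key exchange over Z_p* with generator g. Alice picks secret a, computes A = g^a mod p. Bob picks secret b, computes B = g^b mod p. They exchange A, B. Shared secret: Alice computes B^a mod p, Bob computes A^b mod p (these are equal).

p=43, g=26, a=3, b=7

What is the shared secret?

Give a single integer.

Answer: 42

Derivation:
A = 26^3 mod 43  (bits of 3 = 11)
  bit 0 = 1: r = r^2 * 26 mod 43 = 1^2 * 26 = 1*26 = 26
  bit 1 = 1: r = r^2 * 26 mod 43 = 26^2 * 26 = 31*26 = 32
  -> A = 32
B = 26^7 mod 43  (bits of 7 = 111)
  bit 0 = 1: r = r^2 * 26 mod 43 = 1^2 * 26 = 1*26 = 26
  bit 1 = 1: r = r^2 * 26 mod 43 = 26^2 * 26 = 31*26 = 32
  bit 2 = 1: r = r^2 * 26 mod 43 = 32^2 * 26 = 35*26 = 7
  -> B = 7
s = B^a = 7^3 mod 43  (bits of 3 = 11)
  bit 0 = 1: r = r^2 * 7 mod 43 = 1^2 * 7 = 1*7 = 7
  bit 1 = 1: r = r^2 * 7 mod 43 = 7^2 * 7 = 6*7 = 42
  -> s = B^a = 42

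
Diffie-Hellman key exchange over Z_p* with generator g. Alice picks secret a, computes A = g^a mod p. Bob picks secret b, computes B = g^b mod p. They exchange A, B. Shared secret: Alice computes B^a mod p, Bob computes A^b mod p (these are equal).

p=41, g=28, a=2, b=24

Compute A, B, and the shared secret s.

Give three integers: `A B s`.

Answer: 5 16 10

Derivation:
A = 28^2 mod 41  (bits of 2 = 10)
  bit 0 = 1: r = r^2 * 28 mod 41 = 1^2 * 28 = 1*28 = 28
  bit 1 = 0: r = r^2 mod 41 = 28^2 = 5
  -> A = 5
B = 28^24 mod 41  (bits of 24 = 11000)
  bit 0 = 1: r = r^2 * 28 mod 41 = 1^2 * 28 = 1*28 = 28
  bit 1 = 1: r = r^2 * 28 mod 41 = 28^2 * 28 = 5*28 = 17
  bit 2 = 0: r = r^2 mod 41 = 17^2 = 2
  bit 3 = 0: r = r^2 mod 41 = 2^2 = 4
  bit 4 = 0: r = r^2 mod 41 = 4^2 = 16
  -> B = 16
s = B^a = 16^2 mod 41  (bits of 2 = 10)
  bit 0 = 1: r = r^2 * 16 mod 41 = 1^2 * 16 = 1*16 = 16
  bit 1 = 0: r = r^2 mod 41 = 16^2 = 10
  -> s = B^a = 10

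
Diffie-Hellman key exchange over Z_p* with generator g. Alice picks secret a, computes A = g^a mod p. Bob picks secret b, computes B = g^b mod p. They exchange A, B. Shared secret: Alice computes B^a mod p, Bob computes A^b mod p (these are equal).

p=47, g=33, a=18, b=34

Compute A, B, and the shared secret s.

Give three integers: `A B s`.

Answer: 16 32 12

Derivation:
A = 33^18 mod 47  (bits of 18 = 10010)
  bit 0 = 1: r = r^2 * 33 mod 47 = 1^2 * 33 = 1*33 = 33
  bit 1 = 0: r = r^2 mod 47 = 33^2 = 8
  bit 2 = 0: r = r^2 mod 47 = 8^2 = 17
  bit 3 = 1: r = r^2 * 33 mod 47 = 17^2 * 33 = 7*33 = 43
  bit 4 = 0: r = r^2 mod 47 = 43^2 = 16
  -> A = 16
B = 33^34 mod 47  (bits of 34 = 100010)
  bit 0 = 1: r = r^2 * 33 mod 47 = 1^2 * 33 = 1*33 = 33
  bit 1 = 0: r = r^2 mod 47 = 33^2 = 8
  bit 2 = 0: r = r^2 mod 47 = 8^2 = 17
  bit 3 = 0: r = r^2 mod 47 = 17^2 = 7
  bit 4 = 1: r = r^2 * 33 mod 47 = 7^2 * 33 = 2*33 = 19
  bit 5 = 0: r = r^2 mod 47 = 19^2 = 32
  -> B = 32
s = B^a = 32^18 mod 47  (bits of 18 = 10010)
  bit 0 = 1: r = r^2 * 32 mod 47 = 1^2 * 32 = 1*32 = 32
  bit 1 = 0: r = r^2 mod 47 = 32^2 = 37
  bit 2 = 0: r = r^2 mod 47 = 37^2 = 6
  bit 3 = 1: r = r^2 * 32 mod 47 = 6^2 * 32 = 36*32 = 24
  bit 4 = 0: r = r^2 mod 47 = 24^2 = 12
  -> s = B^a = 12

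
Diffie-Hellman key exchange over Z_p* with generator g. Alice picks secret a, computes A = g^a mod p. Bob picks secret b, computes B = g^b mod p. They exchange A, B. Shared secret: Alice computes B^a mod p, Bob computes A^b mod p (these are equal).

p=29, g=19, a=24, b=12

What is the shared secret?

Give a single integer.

Answer: 25

Derivation:
A = 19^24 mod 29  (bits of 24 = 11000)
  bit 0 = 1: r = r^2 * 19 mod 29 = 1^2 * 19 = 1*19 = 19
  bit 1 = 1: r = r^2 * 19 mod 29 = 19^2 * 19 = 13*19 = 15
  bit 2 = 0: r = r^2 mod 29 = 15^2 = 22
  bit 3 = 0: r = r^2 mod 29 = 22^2 = 20
  bit 4 = 0: r = r^2 mod 29 = 20^2 = 23
  -> A = 23
B = 19^12 mod 29  (bits of 12 = 1100)
  bit 0 = 1: r = r^2 * 19 mod 29 = 1^2 * 19 = 1*19 = 19
  bit 1 = 1: r = r^2 * 19 mod 29 = 19^2 * 19 = 13*19 = 15
  bit 2 = 0: r = r^2 mod 29 = 15^2 = 22
  bit 3 = 0: r = r^2 mod 29 = 22^2 = 20
  -> B = 20
s = B^a = 20^24 mod 29  (bits of 24 = 11000)
  bit 0 = 1: r = r^2 * 20 mod 29 = 1^2 * 20 = 1*20 = 20
  bit 1 = 1: r = r^2 * 20 mod 29 = 20^2 * 20 = 23*20 = 25
  bit 2 = 0: r = r^2 mod 29 = 25^2 = 16
  bit 3 = 0: r = r^2 mod 29 = 16^2 = 24
  bit 4 = 0: r = r^2 mod 29 = 24^2 = 25
  -> s = B^a = 25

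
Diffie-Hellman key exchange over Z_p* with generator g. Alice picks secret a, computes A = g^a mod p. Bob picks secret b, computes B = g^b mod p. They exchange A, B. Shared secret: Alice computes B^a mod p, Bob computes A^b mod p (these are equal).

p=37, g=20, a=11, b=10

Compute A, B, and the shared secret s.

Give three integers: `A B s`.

A = 20^11 mod 37  (bits of 11 = 1011)
  bit 0 = 1: r = r^2 * 20 mod 37 = 1^2 * 20 = 1*20 = 20
  bit 1 = 0: r = r^2 mod 37 = 20^2 = 30
  bit 2 = 1: r = r^2 * 20 mod 37 = 30^2 * 20 = 12*20 = 18
  bit 3 = 1: r = r^2 * 20 mod 37 = 18^2 * 20 = 28*20 = 5
  -> A = 5
B = 20^10 mod 37  (bits of 10 = 1010)
  bit 0 = 1: r = r^2 * 20 mod 37 = 1^2 * 20 = 1*20 = 20
  bit 1 = 0: r = r^2 mod 37 = 20^2 = 30
  bit 2 = 1: r = r^2 * 20 mod 37 = 30^2 * 20 = 12*20 = 18
  bit 3 = 0: r = r^2 mod 37 = 18^2 = 28
  -> B = 28
s = B^a = 28^11 mod 37  (bits of 11 = 1011)
  bit 0 = 1: r = r^2 * 28 mod 37 = 1^2 * 28 = 1*28 = 28
  bit 1 = 0: r = r^2 mod 37 = 28^2 = 7
  bit 2 = 1: r = r^2 * 28 mod 37 = 7^2 * 28 = 12*28 = 3
  bit 3 = 1: r = r^2 * 28 mod 37 = 3^2 * 28 = 9*28 = 30
  -> s = B^a = 30

Answer: 5 28 30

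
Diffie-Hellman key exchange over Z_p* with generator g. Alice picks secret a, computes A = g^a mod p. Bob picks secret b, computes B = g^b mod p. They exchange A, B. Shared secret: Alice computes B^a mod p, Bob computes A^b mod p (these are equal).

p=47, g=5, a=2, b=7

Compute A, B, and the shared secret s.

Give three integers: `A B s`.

Answer: 25 11 27

Derivation:
A = 5^2 mod 47  (bits of 2 = 10)
  bit 0 = 1: r = r^2 * 5 mod 47 = 1^2 * 5 = 1*5 = 5
  bit 1 = 0: r = r^2 mod 47 = 5^2 = 25
  -> A = 25
B = 5^7 mod 47  (bits of 7 = 111)
  bit 0 = 1: r = r^2 * 5 mod 47 = 1^2 * 5 = 1*5 = 5
  bit 1 = 1: r = r^2 * 5 mod 47 = 5^2 * 5 = 25*5 = 31
  bit 2 = 1: r = r^2 * 5 mod 47 = 31^2 * 5 = 21*5 = 11
  -> B = 11
s = B^a = 11^2 mod 47  (bits of 2 = 10)
  bit 0 = 1: r = r^2 * 11 mod 47 = 1^2 * 11 = 1*11 = 11
  bit 1 = 0: r = r^2 mod 47 = 11^2 = 27
  -> s = B^a = 27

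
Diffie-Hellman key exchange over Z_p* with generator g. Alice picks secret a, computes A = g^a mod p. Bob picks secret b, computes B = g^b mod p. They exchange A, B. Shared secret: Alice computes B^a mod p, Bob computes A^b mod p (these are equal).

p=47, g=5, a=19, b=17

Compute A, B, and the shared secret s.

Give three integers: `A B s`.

A = 5^19 mod 47  (bits of 19 = 10011)
  bit 0 = 1: r = r^2 * 5 mod 47 = 1^2 * 5 = 1*5 = 5
  bit 1 = 0: r = r^2 mod 47 = 5^2 = 25
  bit 2 = 0: r = r^2 mod 47 = 25^2 = 14
  bit 3 = 1: r = r^2 * 5 mod 47 = 14^2 * 5 = 8*5 = 40
  bit 4 = 1: r = r^2 * 5 mod 47 = 40^2 * 5 = 2*5 = 10
  -> A = 10
B = 5^17 mod 47  (bits of 17 = 10001)
  bit 0 = 1: r = r^2 * 5 mod 47 = 1^2 * 5 = 1*5 = 5
  bit 1 = 0: r = r^2 mod 47 = 5^2 = 25
  bit 2 = 0: r = r^2 mod 47 = 25^2 = 14
  bit 3 = 0: r = r^2 mod 47 = 14^2 = 8
  bit 4 = 1: r = r^2 * 5 mod 47 = 8^2 * 5 = 17*5 = 38
  -> B = 38
s = B^a = 38^19 mod 47  (bits of 19 = 10011)
  bit 0 = 1: r = r^2 * 38 mod 47 = 1^2 * 38 = 1*38 = 38
  bit 1 = 0: r = r^2 mod 47 = 38^2 = 34
  bit 2 = 0: r = r^2 mod 47 = 34^2 = 28
  bit 3 = 1: r = r^2 * 38 mod 47 = 28^2 * 38 = 32*38 = 41
  bit 4 = 1: r = r^2 * 38 mod 47 = 41^2 * 38 = 36*38 = 5
  -> s = B^a = 5

Answer: 10 38 5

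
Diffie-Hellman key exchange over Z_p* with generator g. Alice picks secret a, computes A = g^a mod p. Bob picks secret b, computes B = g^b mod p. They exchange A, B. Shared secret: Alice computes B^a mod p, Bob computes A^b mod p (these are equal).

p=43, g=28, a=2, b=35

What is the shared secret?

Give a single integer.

Answer: 36

Derivation:
A = 28^2 mod 43  (bits of 2 = 10)
  bit 0 = 1: r = r^2 * 28 mod 43 = 1^2 * 28 = 1*28 = 28
  bit 1 = 0: r = r^2 mod 43 = 28^2 = 10
  -> A = 10
B = 28^35 mod 43  (bits of 35 = 100011)
  bit 0 = 1: r = r^2 * 28 mod 43 = 1^2 * 28 = 1*28 = 28
  bit 1 = 0: r = r^2 mod 43 = 28^2 = 10
  bit 2 = 0: r = r^2 mod 43 = 10^2 = 14
  bit 3 = 0: r = r^2 mod 43 = 14^2 = 24
  bit 4 = 1: r = r^2 * 28 mod 43 = 24^2 * 28 = 17*28 = 3
  bit 5 = 1: r = r^2 * 28 mod 43 = 3^2 * 28 = 9*28 = 37
  -> B = 37
s = B^a = 37^2 mod 43  (bits of 2 = 10)
  bit 0 = 1: r = r^2 * 37 mod 43 = 1^2 * 37 = 1*37 = 37
  bit 1 = 0: r = r^2 mod 43 = 37^2 = 36
  -> s = B^a = 36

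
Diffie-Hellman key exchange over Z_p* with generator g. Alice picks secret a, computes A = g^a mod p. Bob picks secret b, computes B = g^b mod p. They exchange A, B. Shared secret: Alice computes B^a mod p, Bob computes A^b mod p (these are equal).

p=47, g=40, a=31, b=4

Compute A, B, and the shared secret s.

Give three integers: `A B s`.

A = 40^31 mod 47  (bits of 31 = 11111)
  bit 0 = 1: r = r^2 * 40 mod 47 = 1^2 * 40 = 1*40 = 40
  bit 1 = 1: r = r^2 * 40 mod 47 = 40^2 * 40 = 2*40 = 33
  bit 2 = 1: r = r^2 * 40 mod 47 = 33^2 * 40 = 8*40 = 38
  bit 3 = 1: r = r^2 * 40 mod 47 = 38^2 * 40 = 34*40 = 44
  bit 4 = 1: r = r^2 * 40 mod 47 = 44^2 * 40 = 9*40 = 31
  -> A = 31
B = 40^4 mod 47  (bits of 4 = 100)
  bit 0 = 1: r = r^2 * 40 mod 47 = 1^2 * 40 = 1*40 = 40
  bit 1 = 0: r = r^2 mod 47 = 40^2 = 2
  bit 2 = 0: r = r^2 mod 47 = 2^2 = 4
  -> B = 4
s = B^a = 4^31 mod 47  (bits of 31 = 11111)
  bit 0 = 1: r = r^2 * 4 mod 47 = 1^2 * 4 = 1*4 = 4
  bit 1 = 1: r = r^2 * 4 mod 47 = 4^2 * 4 = 16*4 = 17
  bit 2 = 1: r = r^2 * 4 mod 47 = 17^2 * 4 = 7*4 = 28
  bit 3 = 1: r = r^2 * 4 mod 47 = 28^2 * 4 = 32*4 = 34
  bit 4 = 1: r = r^2 * 4 mod 47 = 34^2 * 4 = 28*4 = 18
  -> s = B^a = 18

Answer: 31 4 18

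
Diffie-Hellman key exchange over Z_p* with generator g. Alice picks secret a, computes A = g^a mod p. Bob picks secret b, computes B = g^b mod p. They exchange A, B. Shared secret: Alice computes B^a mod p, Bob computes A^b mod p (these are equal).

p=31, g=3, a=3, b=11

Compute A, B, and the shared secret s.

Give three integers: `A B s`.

A = 3^3 mod 31  (bits of 3 = 11)
  bit 0 = 1: r = r^2 * 3 mod 31 = 1^2 * 3 = 1*3 = 3
  bit 1 = 1: r = r^2 * 3 mod 31 = 3^2 * 3 = 9*3 = 27
  -> A = 27
B = 3^11 mod 31  (bits of 11 = 1011)
  bit 0 = 1: r = r^2 * 3 mod 31 = 1^2 * 3 = 1*3 = 3
  bit 1 = 0: r = r^2 mod 31 = 3^2 = 9
  bit 2 = 1: r = r^2 * 3 mod 31 = 9^2 * 3 = 19*3 = 26
  bit 3 = 1: r = r^2 * 3 mod 31 = 26^2 * 3 = 25*3 = 13
  -> B = 13
s = B^a = 13^3 mod 31  (bits of 3 = 11)
  bit 0 = 1: r = r^2 * 13 mod 31 = 1^2 * 13 = 1*13 = 13
  bit 1 = 1: r = r^2 * 13 mod 31 = 13^2 * 13 = 14*13 = 27
  -> s = B^a = 27

Answer: 27 13 27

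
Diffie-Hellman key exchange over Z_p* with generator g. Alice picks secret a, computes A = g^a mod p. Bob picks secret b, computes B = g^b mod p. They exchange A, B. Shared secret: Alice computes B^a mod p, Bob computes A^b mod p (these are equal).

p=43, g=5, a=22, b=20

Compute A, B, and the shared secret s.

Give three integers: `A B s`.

Answer: 38 17 17

Derivation:
A = 5^22 mod 43  (bits of 22 = 10110)
  bit 0 = 1: r = r^2 * 5 mod 43 = 1^2 * 5 = 1*5 = 5
  bit 1 = 0: r = r^2 mod 43 = 5^2 = 25
  bit 2 = 1: r = r^2 * 5 mod 43 = 25^2 * 5 = 23*5 = 29
  bit 3 = 1: r = r^2 * 5 mod 43 = 29^2 * 5 = 24*5 = 34
  bit 4 = 0: r = r^2 mod 43 = 34^2 = 38
  -> A = 38
B = 5^20 mod 43  (bits of 20 = 10100)
  bit 0 = 1: r = r^2 * 5 mod 43 = 1^2 * 5 = 1*5 = 5
  bit 1 = 0: r = r^2 mod 43 = 5^2 = 25
  bit 2 = 1: r = r^2 * 5 mod 43 = 25^2 * 5 = 23*5 = 29
  bit 3 = 0: r = r^2 mod 43 = 29^2 = 24
  bit 4 = 0: r = r^2 mod 43 = 24^2 = 17
  -> B = 17
s = B^a = 17^22 mod 43  (bits of 22 = 10110)
  bit 0 = 1: r = r^2 * 17 mod 43 = 1^2 * 17 = 1*17 = 17
  bit 1 = 0: r = r^2 mod 43 = 17^2 = 31
  bit 2 = 1: r = r^2 * 17 mod 43 = 31^2 * 17 = 15*17 = 40
  bit 3 = 1: r = r^2 * 17 mod 43 = 40^2 * 17 = 9*17 = 24
  bit 4 = 0: r = r^2 mod 43 = 24^2 = 17
  -> s = B^a = 17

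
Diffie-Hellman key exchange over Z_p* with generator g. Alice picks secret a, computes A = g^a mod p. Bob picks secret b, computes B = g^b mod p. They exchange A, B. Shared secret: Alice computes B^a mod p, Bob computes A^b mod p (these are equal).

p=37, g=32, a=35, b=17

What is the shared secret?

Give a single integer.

Answer: 5

Derivation:
A = 32^35 mod 37  (bits of 35 = 100011)
  bit 0 = 1: r = r^2 * 32 mod 37 = 1^2 * 32 = 1*32 = 32
  bit 1 = 0: r = r^2 mod 37 = 32^2 = 25
  bit 2 = 0: r = r^2 mod 37 = 25^2 = 33
  bit 3 = 0: r = r^2 mod 37 = 33^2 = 16
  bit 4 = 1: r = r^2 * 32 mod 37 = 16^2 * 32 = 34*32 = 15
  bit 5 = 1: r = r^2 * 32 mod 37 = 15^2 * 32 = 3*32 = 22
  -> A = 22
B = 32^17 mod 37  (bits of 17 = 10001)
  bit 0 = 1: r = r^2 * 32 mod 37 = 1^2 * 32 = 1*32 = 32
  bit 1 = 0: r = r^2 mod 37 = 32^2 = 25
  bit 2 = 0: r = r^2 mod 37 = 25^2 = 33
  bit 3 = 0: r = r^2 mod 37 = 33^2 = 16
  bit 4 = 1: r = r^2 * 32 mod 37 = 16^2 * 32 = 34*32 = 15
  -> B = 15
s = B^a = 15^35 mod 37  (bits of 35 = 100011)
  bit 0 = 1: r = r^2 * 15 mod 37 = 1^2 * 15 = 1*15 = 15
  bit 1 = 0: r = r^2 mod 37 = 15^2 = 3
  bit 2 = 0: r = r^2 mod 37 = 3^2 = 9
  bit 3 = 0: r = r^2 mod 37 = 9^2 = 7
  bit 4 = 1: r = r^2 * 15 mod 37 = 7^2 * 15 = 12*15 = 32
  bit 5 = 1: r = r^2 * 15 mod 37 = 32^2 * 15 = 25*15 = 5
  -> s = B^a = 5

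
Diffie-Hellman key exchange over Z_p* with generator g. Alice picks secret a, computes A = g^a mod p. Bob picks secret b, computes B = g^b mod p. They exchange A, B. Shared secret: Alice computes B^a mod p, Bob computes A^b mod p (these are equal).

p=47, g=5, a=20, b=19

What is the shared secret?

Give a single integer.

A = 5^20 mod 47  (bits of 20 = 10100)
  bit 0 = 1: r = r^2 * 5 mod 47 = 1^2 * 5 = 1*5 = 5
  bit 1 = 0: r = r^2 mod 47 = 5^2 = 25
  bit 2 = 1: r = r^2 * 5 mod 47 = 25^2 * 5 = 14*5 = 23
  bit 3 = 0: r = r^2 mod 47 = 23^2 = 12
  bit 4 = 0: r = r^2 mod 47 = 12^2 = 3
  -> A = 3
B = 5^19 mod 47  (bits of 19 = 10011)
  bit 0 = 1: r = r^2 * 5 mod 47 = 1^2 * 5 = 1*5 = 5
  bit 1 = 0: r = r^2 mod 47 = 5^2 = 25
  bit 2 = 0: r = r^2 mod 47 = 25^2 = 14
  bit 3 = 1: r = r^2 * 5 mod 47 = 14^2 * 5 = 8*5 = 40
  bit 4 = 1: r = r^2 * 5 mod 47 = 40^2 * 5 = 2*5 = 10
  -> B = 10
s = B^a = 10^20 mod 47  (bits of 20 = 10100)
  bit 0 = 1: r = r^2 * 10 mod 47 = 1^2 * 10 = 1*10 = 10
  bit 1 = 0: r = r^2 mod 47 = 10^2 = 6
  bit 2 = 1: r = r^2 * 10 mod 47 = 6^2 * 10 = 36*10 = 31
  bit 3 = 0: r = r^2 mod 47 = 31^2 = 21
  bit 4 = 0: r = r^2 mod 47 = 21^2 = 18
  -> s = B^a = 18

Answer: 18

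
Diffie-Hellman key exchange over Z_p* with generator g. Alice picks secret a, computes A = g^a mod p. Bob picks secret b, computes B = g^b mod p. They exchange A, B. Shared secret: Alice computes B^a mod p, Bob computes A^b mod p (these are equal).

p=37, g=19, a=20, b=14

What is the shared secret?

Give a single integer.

A = 19^20 mod 37  (bits of 20 = 10100)
  bit 0 = 1: r = r^2 * 19 mod 37 = 1^2 * 19 = 1*19 = 19
  bit 1 = 0: r = r^2 mod 37 = 19^2 = 28
  bit 2 = 1: r = r^2 * 19 mod 37 = 28^2 * 19 = 7*19 = 22
  bit 3 = 0: r = r^2 mod 37 = 22^2 = 3
  bit 4 = 0: r = r^2 mod 37 = 3^2 = 9
  -> A = 9
B = 19^14 mod 37  (bits of 14 = 1110)
  bit 0 = 1: r = r^2 * 19 mod 37 = 1^2 * 19 = 1*19 = 19
  bit 1 = 1: r = r^2 * 19 mod 37 = 19^2 * 19 = 28*19 = 14
  bit 2 = 1: r = r^2 * 19 mod 37 = 14^2 * 19 = 11*19 = 24
  bit 3 = 0: r = r^2 mod 37 = 24^2 = 21
  -> B = 21
s = B^a = 21^20 mod 37  (bits of 20 = 10100)
  bit 0 = 1: r = r^2 * 21 mod 37 = 1^2 * 21 = 1*21 = 21
  bit 1 = 0: r = r^2 mod 37 = 21^2 = 34
  bit 2 = 1: r = r^2 * 21 mod 37 = 34^2 * 21 = 9*21 = 4
  bit 3 = 0: r = r^2 mod 37 = 4^2 = 16
  bit 4 = 0: r = r^2 mod 37 = 16^2 = 34
  -> s = B^a = 34

Answer: 34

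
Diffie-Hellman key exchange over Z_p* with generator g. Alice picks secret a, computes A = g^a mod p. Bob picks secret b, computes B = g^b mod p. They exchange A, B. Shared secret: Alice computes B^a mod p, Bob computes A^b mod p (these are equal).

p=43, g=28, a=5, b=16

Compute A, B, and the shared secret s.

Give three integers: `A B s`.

A = 28^5 mod 43  (bits of 5 = 101)
  bit 0 = 1: r = r^2 * 28 mod 43 = 1^2 * 28 = 1*28 = 28
  bit 1 = 0: r = r^2 mod 43 = 28^2 = 10
  bit 2 = 1: r = r^2 * 28 mod 43 = 10^2 * 28 = 14*28 = 5
  -> A = 5
B = 28^16 mod 43  (bits of 16 = 10000)
  bit 0 = 1: r = r^2 * 28 mod 43 = 1^2 * 28 = 1*28 = 28
  bit 1 = 0: r = r^2 mod 43 = 28^2 = 10
  bit 2 = 0: r = r^2 mod 43 = 10^2 = 14
  bit 3 = 0: r = r^2 mod 43 = 14^2 = 24
  bit 4 = 0: r = r^2 mod 43 = 24^2 = 17
  -> B = 17
s = B^a = 17^5 mod 43  (bits of 5 = 101)
  bit 0 = 1: r = r^2 * 17 mod 43 = 1^2 * 17 = 1*17 = 17
  bit 1 = 0: r = r^2 mod 43 = 17^2 = 31
  bit 2 = 1: r = r^2 * 17 mod 43 = 31^2 * 17 = 15*17 = 40
  -> s = B^a = 40

Answer: 5 17 40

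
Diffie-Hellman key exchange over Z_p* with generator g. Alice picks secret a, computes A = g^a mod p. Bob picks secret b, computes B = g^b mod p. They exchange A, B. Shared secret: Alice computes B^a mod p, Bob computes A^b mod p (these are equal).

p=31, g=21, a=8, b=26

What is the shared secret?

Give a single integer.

A = 21^8 mod 31  (bits of 8 = 1000)
  bit 0 = 1: r = r^2 * 21 mod 31 = 1^2 * 21 = 1*21 = 21
  bit 1 = 0: r = r^2 mod 31 = 21^2 = 7
  bit 2 = 0: r = r^2 mod 31 = 7^2 = 18
  bit 3 = 0: r = r^2 mod 31 = 18^2 = 14
  -> A = 14
B = 21^26 mod 31  (bits of 26 = 11010)
  bit 0 = 1: r = r^2 * 21 mod 31 = 1^2 * 21 = 1*21 = 21
  bit 1 = 1: r = r^2 * 21 mod 31 = 21^2 * 21 = 7*21 = 23
  bit 2 = 0: r = r^2 mod 31 = 23^2 = 2
  bit 3 = 1: r = r^2 * 21 mod 31 = 2^2 * 21 = 4*21 = 22
  bit 4 = 0: r = r^2 mod 31 = 22^2 = 19
  -> B = 19
s = B^a = 19^8 mod 31  (bits of 8 = 1000)
  bit 0 = 1: r = r^2 * 19 mod 31 = 1^2 * 19 = 1*19 = 19
  bit 1 = 0: r = r^2 mod 31 = 19^2 = 20
  bit 2 = 0: r = r^2 mod 31 = 20^2 = 28
  bit 3 = 0: r = r^2 mod 31 = 28^2 = 9
  -> s = B^a = 9

Answer: 9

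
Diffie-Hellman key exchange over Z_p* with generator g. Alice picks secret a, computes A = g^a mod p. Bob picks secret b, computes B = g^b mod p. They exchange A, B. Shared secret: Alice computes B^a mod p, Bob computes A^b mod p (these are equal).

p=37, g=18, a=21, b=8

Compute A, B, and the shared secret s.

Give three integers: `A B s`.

Answer: 14 12 26

Derivation:
A = 18^21 mod 37  (bits of 21 = 10101)
  bit 0 = 1: r = r^2 * 18 mod 37 = 1^2 * 18 = 1*18 = 18
  bit 1 = 0: r = r^2 mod 37 = 18^2 = 28
  bit 2 = 1: r = r^2 * 18 mod 37 = 28^2 * 18 = 7*18 = 15
  bit 3 = 0: r = r^2 mod 37 = 15^2 = 3
  bit 4 = 1: r = r^2 * 18 mod 37 = 3^2 * 18 = 9*18 = 14
  -> A = 14
B = 18^8 mod 37  (bits of 8 = 1000)
  bit 0 = 1: r = r^2 * 18 mod 37 = 1^2 * 18 = 1*18 = 18
  bit 1 = 0: r = r^2 mod 37 = 18^2 = 28
  bit 2 = 0: r = r^2 mod 37 = 28^2 = 7
  bit 3 = 0: r = r^2 mod 37 = 7^2 = 12
  -> B = 12
s = B^a = 12^21 mod 37  (bits of 21 = 10101)
  bit 0 = 1: r = r^2 * 12 mod 37 = 1^2 * 12 = 1*12 = 12
  bit 1 = 0: r = r^2 mod 37 = 12^2 = 33
  bit 2 = 1: r = r^2 * 12 mod 37 = 33^2 * 12 = 16*12 = 7
  bit 3 = 0: r = r^2 mod 37 = 7^2 = 12
  bit 4 = 1: r = r^2 * 12 mod 37 = 12^2 * 12 = 33*12 = 26
  -> s = B^a = 26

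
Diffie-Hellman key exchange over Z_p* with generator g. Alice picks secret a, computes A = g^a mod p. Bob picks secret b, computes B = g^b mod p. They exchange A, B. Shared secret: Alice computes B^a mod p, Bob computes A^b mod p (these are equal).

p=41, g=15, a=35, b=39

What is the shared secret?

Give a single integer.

Answer: 14

Derivation:
A = 15^35 mod 41  (bits of 35 = 100011)
  bit 0 = 1: r = r^2 * 15 mod 41 = 1^2 * 15 = 1*15 = 15
  bit 1 = 0: r = r^2 mod 41 = 15^2 = 20
  bit 2 = 0: r = r^2 mod 41 = 20^2 = 31
  bit 3 = 0: r = r^2 mod 41 = 31^2 = 18
  bit 4 = 1: r = r^2 * 15 mod 41 = 18^2 * 15 = 37*15 = 22
  bit 5 = 1: r = r^2 * 15 mod 41 = 22^2 * 15 = 33*15 = 3
  -> A = 3
B = 15^39 mod 41  (bits of 39 = 100111)
  bit 0 = 1: r = r^2 * 15 mod 41 = 1^2 * 15 = 1*15 = 15
  bit 1 = 0: r = r^2 mod 41 = 15^2 = 20
  bit 2 = 0: r = r^2 mod 41 = 20^2 = 31
  bit 3 = 1: r = r^2 * 15 mod 41 = 31^2 * 15 = 18*15 = 24
  bit 4 = 1: r = r^2 * 15 mod 41 = 24^2 * 15 = 2*15 = 30
  bit 5 = 1: r = r^2 * 15 mod 41 = 30^2 * 15 = 39*15 = 11
  -> B = 11
s = B^a = 11^35 mod 41  (bits of 35 = 100011)
  bit 0 = 1: r = r^2 * 11 mod 41 = 1^2 * 11 = 1*11 = 11
  bit 1 = 0: r = r^2 mod 41 = 11^2 = 39
  bit 2 = 0: r = r^2 mod 41 = 39^2 = 4
  bit 3 = 0: r = r^2 mod 41 = 4^2 = 16
  bit 4 = 1: r = r^2 * 11 mod 41 = 16^2 * 11 = 10*11 = 28
  bit 5 = 1: r = r^2 * 11 mod 41 = 28^2 * 11 = 5*11 = 14
  -> s = B^a = 14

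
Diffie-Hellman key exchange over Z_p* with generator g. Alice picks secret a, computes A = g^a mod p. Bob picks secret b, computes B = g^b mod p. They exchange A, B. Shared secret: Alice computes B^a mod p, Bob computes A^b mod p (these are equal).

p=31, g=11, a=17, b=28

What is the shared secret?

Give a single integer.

A = 11^17 mod 31  (bits of 17 = 10001)
  bit 0 = 1: r = r^2 * 11 mod 31 = 1^2 * 11 = 1*11 = 11
  bit 1 = 0: r = r^2 mod 31 = 11^2 = 28
  bit 2 = 0: r = r^2 mod 31 = 28^2 = 9
  bit 3 = 0: r = r^2 mod 31 = 9^2 = 19
  bit 4 = 1: r = r^2 * 11 mod 31 = 19^2 * 11 = 20*11 = 3
  -> A = 3
B = 11^28 mod 31  (bits of 28 = 11100)
  bit 0 = 1: r = r^2 * 11 mod 31 = 1^2 * 11 = 1*11 = 11
  bit 1 = 1: r = r^2 * 11 mod 31 = 11^2 * 11 = 28*11 = 29
  bit 2 = 1: r = r^2 * 11 mod 31 = 29^2 * 11 = 4*11 = 13
  bit 3 = 0: r = r^2 mod 31 = 13^2 = 14
  bit 4 = 0: r = r^2 mod 31 = 14^2 = 10
  -> B = 10
s = B^a = 10^17 mod 31  (bits of 17 = 10001)
  bit 0 = 1: r = r^2 * 10 mod 31 = 1^2 * 10 = 1*10 = 10
  bit 1 = 0: r = r^2 mod 31 = 10^2 = 7
  bit 2 = 0: r = r^2 mod 31 = 7^2 = 18
  bit 3 = 0: r = r^2 mod 31 = 18^2 = 14
  bit 4 = 1: r = r^2 * 10 mod 31 = 14^2 * 10 = 10*10 = 7
  -> s = B^a = 7

Answer: 7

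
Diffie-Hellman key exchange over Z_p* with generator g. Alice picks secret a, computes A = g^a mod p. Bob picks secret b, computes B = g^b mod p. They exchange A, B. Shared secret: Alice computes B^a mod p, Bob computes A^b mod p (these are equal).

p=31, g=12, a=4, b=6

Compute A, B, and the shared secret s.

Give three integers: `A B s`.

A = 12^4 mod 31  (bits of 4 = 100)
  bit 0 = 1: r = r^2 * 12 mod 31 = 1^2 * 12 = 1*12 = 12
  bit 1 = 0: r = r^2 mod 31 = 12^2 = 20
  bit 2 = 0: r = r^2 mod 31 = 20^2 = 28
  -> A = 28
B = 12^6 mod 31  (bits of 6 = 110)
  bit 0 = 1: r = r^2 * 12 mod 31 = 1^2 * 12 = 1*12 = 12
  bit 1 = 1: r = r^2 * 12 mod 31 = 12^2 * 12 = 20*12 = 23
  bit 2 = 0: r = r^2 mod 31 = 23^2 = 2
  -> B = 2
s = B^a = 2^4 mod 31  (bits of 4 = 100)
  bit 0 = 1: r = r^2 * 2 mod 31 = 1^2 * 2 = 1*2 = 2
  bit 1 = 0: r = r^2 mod 31 = 2^2 = 4
  bit 2 = 0: r = r^2 mod 31 = 4^2 = 16
  -> s = B^a = 16

Answer: 28 2 16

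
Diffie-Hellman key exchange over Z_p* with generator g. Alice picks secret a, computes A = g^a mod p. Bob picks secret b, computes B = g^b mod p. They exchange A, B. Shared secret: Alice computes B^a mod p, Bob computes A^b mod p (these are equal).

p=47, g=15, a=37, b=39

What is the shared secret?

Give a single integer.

A = 15^37 mod 47  (bits of 37 = 100101)
  bit 0 = 1: r = r^2 * 15 mod 47 = 1^2 * 15 = 1*15 = 15
  bit 1 = 0: r = r^2 mod 47 = 15^2 = 37
  bit 2 = 0: r = r^2 mod 47 = 37^2 = 6
  bit 3 = 1: r = r^2 * 15 mod 47 = 6^2 * 15 = 36*15 = 23
  bit 4 = 0: r = r^2 mod 47 = 23^2 = 12
  bit 5 = 1: r = r^2 * 15 mod 47 = 12^2 * 15 = 3*15 = 45
  -> A = 45
B = 15^39 mod 47  (bits of 39 = 100111)
  bit 0 = 1: r = r^2 * 15 mod 47 = 1^2 * 15 = 1*15 = 15
  bit 1 = 0: r = r^2 mod 47 = 15^2 = 37
  bit 2 = 0: r = r^2 mod 47 = 37^2 = 6
  bit 3 = 1: r = r^2 * 15 mod 47 = 6^2 * 15 = 36*15 = 23
  bit 4 = 1: r = r^2 * 15 mod 47 = 23^2 * 15 = 12*15 = 39
  bit 5 = 1: r = r^2 * 15 mod 47 = 39^2 * 15 = 17*15 = 20
  -> B = 20
s = B^a = 20^37 mod 47  (bits of 37 = 100101)
  bit 0 = 1: r = r^2 * 20 mod 47 = 1^2 * 20 = 1*20 = 20
  bit 1 = 0: r = r^2 mod 47 = 20^2 = 24
  bit 2 = 0: r = r^2 mod 47 = 24^2 = 12
  bit 3 = 1: r = r^2 * 20 mod 47 = 12^2 * 20 = 3*20 = 13
  bit 4 = 0: r = r^2 mod 47 = 13^2 = 28
  bit 5 = 1: r = r^2 * 20 mod 47 = 28^2 * 20 = 32*20 = 29
  -> s = B^a = 29

Answer: 29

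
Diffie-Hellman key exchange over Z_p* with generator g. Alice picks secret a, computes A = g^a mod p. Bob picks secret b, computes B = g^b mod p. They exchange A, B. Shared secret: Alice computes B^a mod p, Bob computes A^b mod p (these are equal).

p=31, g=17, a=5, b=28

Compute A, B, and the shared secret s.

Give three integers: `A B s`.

A = 17^5 mod 31  (bits of 5 = 101)
  bit 0 = 1: r = r^2 * 17 mod 31 = 1^2 * 17 = 1*17 = 17
  bit 1 = 0: r = r^2 mod 31 = 17^2 = 10
  bit 2 = 1: r = r^2 * 17 mod 31 = 10^2 * 17 = 7*17 = 26
  -> A = 26
B = 17^28 mod 31  (bits of 28 = 11100)
  bit 0 = 1: r = r^2 * 17 mod 31 = 1^2 * 17 = 1*17 = 17
  bit 1 = 1: r = r^2 * 17 mod 31 = 17^2 * 17 = 10*17 = 15
  bit 2 = 1: r = r^2 * 17 mod 31 = 15^2 * 17 = 8*17 = 12
  bit 3 = 0: r = r^2 mod 31 = 12^2 = 20
  bit 4 = 0: r = r^2 mod 31 = 20^2 = 28
  -> B = 28
s = B^a = 28^5 mod 31  (bits of 5 = 101)
  bit 0 = 1: r = r^2 * 28 mod 31 = 1^2 * 28 = 1*28 = 28
  bit 1 = 0: r = r^2 mod 31 = 28^2 = 9
  bit 2 = 1: r = r^2 * 28 mod 31 = 9^2 * 28 = 19*28 = 5
  -> s = B^a = 5

Answer: 26 28 5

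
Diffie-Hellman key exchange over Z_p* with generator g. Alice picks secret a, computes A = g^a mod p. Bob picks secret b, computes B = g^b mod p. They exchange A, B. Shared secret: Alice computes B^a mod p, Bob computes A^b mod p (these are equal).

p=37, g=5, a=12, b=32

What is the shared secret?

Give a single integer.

A = 5^12 mod 37  (bits of 12 = 1100)
  bit 0 = 1: r = r^2 * 5 mod 37 = 1^2 * 5 = 1*5 = 5
  bit 1 = 1: r = r^2 * 5 mod 37 = 5^2 * 5 = 25*5 = 14
  bit 2 = 0: r = r^2 mod 37 = 14^2 = 11
  bit 3 = 0: r = r^2 mod 37 = 11^2 = 10
  -> A = 10
B = 5^32 mod 37  (bits of 32 = 100000)
  bit 0 = 1: r = r^2 * 5 mod 37 = 1^2 * 5 = 1*5 = 5
  bit 1 = 0: r = r^2 mod 37 = 5^2 = 25
  bit 2 = 0: r = r^2 mod 37 = 25^2 = 33
  bit 3 = 0: r = r^2 mod 37 = 33^2 = 16
  bit 4 = 0: r = r^2 mod 37 = 16^2 = 34
  bit 5 = 0: r = r^2 mod 37 = 34^2 = 9
  -> B = 9
s = B^a = 9^12 mod 37  (bits of 12 = 1100)
  bit 0 = 1: r = r^2 * 9 mod 37 = 1^2 * 9 = 1*9 = 9
  bit 1 = 1: r = r^2 * 9 mod 37 = 9^2 * 9 = 7*9 = 26
  bit 2 = 0: r = r^2 mod 37 = 26^2 = 10
  bit 3 = 0: r = r^2 mod 37 = 10^2 = 26
  -> s = B^a = 26

Answer: 26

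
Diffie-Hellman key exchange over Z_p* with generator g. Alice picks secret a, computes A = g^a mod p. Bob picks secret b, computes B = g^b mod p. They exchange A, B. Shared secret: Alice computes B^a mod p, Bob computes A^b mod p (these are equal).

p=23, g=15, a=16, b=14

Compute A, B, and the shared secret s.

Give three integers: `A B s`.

A = 15^16 mod 23  (bits of 16 = 10000)
  bit 0 = 1: r = r^2 * 15 mod 23 = 1^2 * 15 = 1*15 = 15
  bit 1 = 0: r = r^2 mod 23 = 15^2 = 18
  bit 2 = 0: r = r^2 mod 23 = 18^2 = 2
  bit 3 = 0: r = r^2 mod 23 = 2^2 = 4
  bit 4 = 0: r = r^2 mod 23 = 4^2 = 16
  -> A = 16
B = 15^14 mod 23  (bits of 14 = 1110)
  bit 0 = 1: r = r^2 * 15 mod 23 = 1^2 * 15 = 1*15 = 15
  bit 1 = 1: r = r^2 * 15 mod 23 = 15^2 * 15 = 18*15 = 17
  bit 2 = 1: r = r^2 * 15 mod 23 = 17^2 * 15 = 13*15 = 11
  bit 3 = 0: r = r^2 mod 23 = 11^2 = 6
  -> B = 6
s = B^a = 6^16 mod 23  (bits of 16 = 10000)
  bit 0 = 1: r = r^2 * 6 mod 23 = 1^2 * 6 = 1*6 = 6
  bit 1 = 0: r = r^2 mod 23 = 6^2 = 13
  bit 2 = 0: r = r^2 mod 23 = 13^2 = 8
  bit 3 = 0: r = r^2 mod 23 = 8^2 = 18
  bit 4 = 0: r = r^2 mod 23 = 18^2 = 2
  -> s = B^a = 2

Answer: 16 6 2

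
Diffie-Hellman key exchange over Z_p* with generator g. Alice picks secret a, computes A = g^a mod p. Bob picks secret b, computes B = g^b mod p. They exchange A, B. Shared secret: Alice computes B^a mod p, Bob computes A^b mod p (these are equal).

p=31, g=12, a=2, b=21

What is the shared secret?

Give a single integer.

Answer: 4

Derivation:
A = 12^2 mod 31  (bits of 2 = 10)
  bit 0 = 1: r = r^2 * 12 mod 31 = 1^2 * 12 = 1*12 = 12
  bit 1 = 0: r = r^2 mod 31 = 12^2 = 20
  -> A = 20
B = 12^21 mod 31  (bits of 21 = 10101)
  bit 0 = 1: r = r^2 * 12 mod 31 = 1^2 * 12 = 1*12 = 12
  bit 1 = 0: r = r^2 mod 31 = 12^2 = 20
  bit 2 = 1: r = r^2 * 12 mod 31 = 20^2 * 12 = 28*12 = 26
  bit 3 = 0: r = r^2 mod 31 = 26^2 = 25
  bit 4 = 1: r = r^2 * 12 mod 31 = 25^2 * 12 = 5*12 = 29
  -> B = 29
s = B^a = 29^2 mod 31  (bits of 2 = 10)
  bit 0 = 1: r = r^2 * 29 mod 31 = 1^2 * 29 = 1*29 = 29
  bit 1 = 0: r = r^2 mod 31 = 29^2 = 4
  -> s = B^a = 4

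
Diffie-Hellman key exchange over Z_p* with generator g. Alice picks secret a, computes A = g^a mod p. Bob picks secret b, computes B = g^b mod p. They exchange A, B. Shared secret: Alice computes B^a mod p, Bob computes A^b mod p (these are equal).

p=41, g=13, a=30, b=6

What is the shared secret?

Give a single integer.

A = 13^30 mod 41  (bits of 30 = 11110)
  bit 0 = 1: r = r^2 * 13 mod 41 = 1^2 * 13 = 1*13 = 13
  bit 1 = 1: r = r^2 * 13 mod 41 = 13^2 * 13 = 5*13 = 24
  bit 2 = 1: r = r^2 * 13 mod 41 = 24^2 * 13 = 2*13 = 26
  bit 3 = 1: r = r^2 * 13 mod 41 = 26^2 * 13 = 20*13 = 14
  bit 4 = 0: r = r^2 mod 41 = 14^2 = 32
  -> A = 32
B = 13^6 mod 41  (bits of 6 = 110)
  bit 0 = 1: r = r^2 * 13 mod 41 = 1^2 * 13 = 1*13 = 13
  bit 1 = 1: r = r^2 * 13 mod 41 = 13^2 * 13 = 5*13 = 24
  bit 2 = 0: r = r^2 mod 41 = 24^2 = 2
  -> B = 2
s = B^a = 2^30 mod 41  (bits of 30 = 11110)
  bit 0 = 1: r = r^2 * 2 mod 41 = 1^2 * 2 = 1*2 = 2
  bit 1 = 1: r = r^2 * 2 mod 41 = 2^2 * 2 = 4*2 = 8
  bit 2 = 1: r = r^2 * 2 mod 41 = 8^2 * 2 = 23*2 = 5
  bit 3 = 1: r = r^2 * 2 mod 41 = 5^2 * 2 = 25*2 = 9
  bit 4 = 0: r = r^2 mod 41 = 9^2 = 40
  -> s = B^a = 40

Answer: 40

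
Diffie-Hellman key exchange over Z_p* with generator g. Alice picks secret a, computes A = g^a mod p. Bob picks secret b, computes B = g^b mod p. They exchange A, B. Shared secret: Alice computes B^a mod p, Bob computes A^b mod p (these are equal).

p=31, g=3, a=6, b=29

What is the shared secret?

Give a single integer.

Answer: 2

Derivation:
A = 3^6 mod 31  (bits of 6 = 110)
  bit 0 = 1: r = r^2 * 3 mod 31 = 1^2 * 3 = 1*3 = 3
  bit 1 = 1: r = r^2 * 3 mod 31 = 3^2 * 3 = 9*3 = 27
  bit 2 = 0: r = r^2 mod 31 = 27^2 = 16
  -> A = 16
B = 3^29 mod 31  (bits of 29 = 11101)
  bit 0 = 1: r = r^2 * 3 mod 31 = 1^2 * 3 = 1*3 = 3
  bit 1 = 1: r = r^2 * 3 mod 31 = 3^2 * 3 = 9*3 = 27
  bit 2 = 1: r = r^2 * 3 mod 31 = 27^2 * 3 = 16*3 = 17
  bit 3 = 0: r = r^2 mod 31 = 17^2 = 10
  bit 4 = 1: r = r^2 * 3 mod 31 = 10^2 * 3 = 7*3 = 21
  -> B = 21
s = B^a = 21^6 mod 31  (bits of 6 = 110)
  bit 0 = 1: r = r^2 * 21 mod 31 = 1^2 * 21 = 1*21 = 21
  bit 1 = 1: r = r^2 * 21 mod 31 = 21^2 * 21 = 7*21 = 23
  bit 2 = 0: r = r^2 mod 31 = 23^2 = 2
  -> s = B^a = 2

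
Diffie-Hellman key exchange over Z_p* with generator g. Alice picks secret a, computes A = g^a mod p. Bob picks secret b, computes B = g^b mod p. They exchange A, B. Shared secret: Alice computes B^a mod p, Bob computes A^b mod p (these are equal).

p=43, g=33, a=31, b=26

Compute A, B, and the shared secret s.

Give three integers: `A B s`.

A = 33^31 mod 43  (bits of 31 = 11111)
  bit 0 = 1: r = r^2 * 33 mod 43 = 1^2 * 33 = 1*33 = 33
  bit 1 = 1: r = r^2 * 33 mod 43 = 33^2 * 33 = 14*33 = 32
  bit 2 = 1: r = r^2 * 33 mod 43 = 32^2 * 33 = 35*33 = 37
  bit 3 = 1: r = r^2 * 33 mod 43 = 37^2 * 33 = 36*33 = 27
  bit 4 = 1: r = r^2 * 33 mod 43 = 27^2 * 33 = 41*33 = 20
  -> A = 20
B = 33^26 mod 43  (bits of 26 = 11010)
  bit 0 = 1: r = r^2 * 33 mod 43 = 1^2 * 33 = 1*33 = 33
  bit 1 = 1: r = r^2 * 33 mod 43 = 33^2 * 33 = 14*33 = 32
  bit 2 = 0: r = r^2 mod 43 = 32^2 = 35
  bit 3 = 1: r = r^2 * 33 mod 43 = 35^2 * 33 = 21*33 = 5
  bit 4 = 0: r = r^2 mod 43 = 5^2 = 25
  -> B = 25
s = B^a = 25^31 mod 43  (bits of 31 = 11111)
  bit 0 = 1: r = r^2 * 25 mod 43 = 1^2 * 25 = 1*25 = 25
  bit 1 = 1: r = r^2 * 25 mod 43 = 25^2 * 25 = 23*25 = 16
  bit 2 = 1: r = r^2 * 25 mod 43 = 16^2 * 25 = 41*25 = 36
  bit 3 = 1: r = r^2 * 25 mod 43 = 36^2 * 25 = 6*25 = 21
  bit 4 = 1: r = r^2 * 25 mod 43 = 21^2 * 25 = 11*25 = 17
  -> s = B^a = 17

Answer: 20 25 17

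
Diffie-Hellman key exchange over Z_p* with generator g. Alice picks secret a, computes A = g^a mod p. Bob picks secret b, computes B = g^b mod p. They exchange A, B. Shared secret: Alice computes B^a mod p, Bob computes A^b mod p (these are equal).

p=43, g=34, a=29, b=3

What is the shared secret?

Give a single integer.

A = 34^29 mod 43  (bits of 29 = 11101)
  bit 0 = 1: r = r^2 * 34 mod 43 = 1^2 * 34 = 1*34 = 34
  bit 1 = 1: r = r^2 * 34 mod 43 = 34^2 * 34 = 38*34 = 2
  bit 2 = 1: r = r^2 * 34 mod 43 = 2^2 * 34 = 4*34 = 7
  bit 3 = 0: r = r^2 mod 43 = 7^2 = 6
  bit 4 = 1: r = r^2 * 34 mod 43 = 6^2 * 34 = 36*34 = 20
  -> A = 20
B = 34^3 mod 43  (bits of 3 = 11)
  bit 0 = 1: r = r^2 * 34 mod 43 = 1^2 * 34 = 1*34 = 34
  bit 1 = 1: r = r^2 * 34 mod 43 = 34^2 * 34 = 38*34 = 2
  -> B = 2
s = B^a = 2^29 mod 43  (bits of 29 = 11101)
  bit 0 = 1: r = r^2 * 2 mod 43 = 1^2 * 2 = 1*2 = 2
  bit 1 = 1: r = r^2 * 2 mod 43 = 2^2 * 2 = 4*2 = 8
  bit 2 = 1: r = r^2 * 2 mod 43 = 8^2 * 2 = 21*2 = 42
  bit 3 = 0: r = r^2 mod 43 = 42^2 = 1
  bit 4 = 1: r = r^2 * 2 mod 43 = 1^2 * 2 = 1*2 = 2
  -> s = B^a = 2

Answer: 2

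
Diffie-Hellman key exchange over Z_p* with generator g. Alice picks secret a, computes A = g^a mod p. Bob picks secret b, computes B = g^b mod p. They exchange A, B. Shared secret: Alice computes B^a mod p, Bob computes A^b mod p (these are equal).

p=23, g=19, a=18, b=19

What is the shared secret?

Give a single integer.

Answer: 4

Derivation:
A = 19^18 mod 23  (bits of 18 = 10010)
  bit 0 = 1: r = r^2 * 19 mod 23 = 1^2 * 19 = 1*19 = 19
  bit 1 = 0: r = r^2 mod 23 = 19^2 = 16
  bit 2 = 0: r = r^2 mod 23 = 16^2 = 3
  bit 3 = 1: r = r^2 * 19 mod 23 = 3^2 * 19 = 9*19 = 10
  bit 4 = 0: r = r^2 mod 23 = 10^2 = 8
  -> A = 8
B = 19^19 mod 23  (bits of 19 = 10011)
  bit 0 = 1: r = r^2 * 19 mod 23 = 1^2 * 19 = 1*19 = 19
  bit 1 = 0: r = r^2 mod 23 = 19^2 = 16
  bit 2 = 0: r = r^2 mod 23 = 16^2 = 3
  bit 3 = 1: r = r^2 * 19 mod 23 = 3^2 * 19 = 9*19 = 10
  bit 4 = 1: r = r^2 * 19 mod 23 = 10^2 * 19 = 8*19 = 14
  -> B = 14
s = B^a = 14^18 mod 23  (bits of 18 = 10010)
  bit 0 = 1: r = r^2 * 14 mod 23 = 1^2 * 14 = 1*14 = 14
  bit 1 = 0: r = r^2 mod 23 = 14^2 = 12
  bit 2 = 0: r = r^2 mod 23 = 12^2 = 6
  bit 3 = 1: r = r^2 * 14 mod 23 = 6^2 * 14 = 13*14 = 21
  bit 4 = 0: r = r^2 mod 23 = 21^2 = 4
  -> s = B^a = 4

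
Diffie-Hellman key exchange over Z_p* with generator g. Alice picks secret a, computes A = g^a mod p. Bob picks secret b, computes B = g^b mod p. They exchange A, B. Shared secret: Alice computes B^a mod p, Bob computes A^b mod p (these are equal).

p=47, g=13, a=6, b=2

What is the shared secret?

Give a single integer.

Answer: 9

Derivation:
A = 13^6 mod 47  (bits of 6 = 110)
  bit 0 = 1: r = r^2 * 13 mod 47 = 1^2 * 13 = 1*13 = 13
  bit 1 = 1: r = r^2 * 13 mod 47 = 13^2 * 13 = 28*13 = 35
  bit 2 = 0: r = r^2 mod 47 = 35^2 = 3
  -> A = 3
B = 13^2 mod 47  (bits of 2 = 10)
  bit 0 = 1: r = r^2 * 13 mod 47 = 1^2 * 13 = 1*13 = 13
  bit 1 = 0: r = r^2 mod 47 = 13^2 = 28
  -> B = 28
s = B^a = 28^6 mod 47  (bits of 6 = 110)
  bit 0 = 1: r = r^2 * 28 mod 47 = 1^2 * 28 = 1*28 = 28
  bit 1 = 1: r = r^2 * 28 mod 47 = 28^2 * 28 = 32*28 = 3
  bit 2 = 0: r = r^2 mod 47 = 3^2 = 9
  -> s = B^a = 9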